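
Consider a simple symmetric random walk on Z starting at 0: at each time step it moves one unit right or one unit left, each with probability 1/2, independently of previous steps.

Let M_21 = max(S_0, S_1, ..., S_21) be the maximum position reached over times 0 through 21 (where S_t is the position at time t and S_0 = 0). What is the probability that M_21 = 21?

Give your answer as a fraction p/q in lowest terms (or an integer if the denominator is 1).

Answer: 1/2097152

Derivation:
Let M_21 = max(S_0,...,S_21). Use the reflection principle: for j ≥ 1, #{paths with M_21 ≥ j} = #{S_21 ≥ j} + #{S_21 ≥ j+1}.
By reflection, #{M_21 ≥ 21} = #{S_21 ≥ 21} + #{S_21 ≥ 22} = 1 + 0 = 1.
#{M_21 ≥ 22} = #{S_21 ≥ 22} + #{S_21 ≥ 23} = 0 + 0 = 0.
#{M_21 = 21} = 1 - 0 = 1.
P(M_21 = 21) = 1/2097152 = 1/2097152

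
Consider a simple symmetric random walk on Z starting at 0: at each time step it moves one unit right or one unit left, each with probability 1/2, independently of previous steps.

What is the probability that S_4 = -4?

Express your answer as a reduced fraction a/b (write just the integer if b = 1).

To reach position -4 after 4 steps: need 0 steps of +1 and 4 of -1.
Favorable paths: C(4,0) = 1
Total paths: 2^4 = 16
P = 1/16 = 1/16

Answer: 1/16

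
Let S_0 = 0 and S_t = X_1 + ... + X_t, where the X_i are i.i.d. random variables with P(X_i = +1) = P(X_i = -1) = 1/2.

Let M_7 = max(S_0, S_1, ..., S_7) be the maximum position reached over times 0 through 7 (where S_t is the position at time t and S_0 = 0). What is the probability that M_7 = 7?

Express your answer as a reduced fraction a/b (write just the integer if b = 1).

Answer: 1/128

Derivation:
Let M_7 = max(S_0,...,S_7). Use the reflection principle: for j ≥ 1, #{paths with M_7 ≥ j} = #{S_7 ≥ j} + #{S_7 ≥ j+1}.
By reflection, #{M_7 ≥ 7} = #{S_7 ≥ 7} + #{S_7 ≥ 8} = 1 + 0 = 1.
#{M_7 ≥ 8} = #{S_7 ≥ 8} + #{S_7 ≥ 9} = 0 + 0 = 0.
#{M_7 = 7} = 1 - 0 = 1.
P(M_7 = 7) = 1/128 = 1/128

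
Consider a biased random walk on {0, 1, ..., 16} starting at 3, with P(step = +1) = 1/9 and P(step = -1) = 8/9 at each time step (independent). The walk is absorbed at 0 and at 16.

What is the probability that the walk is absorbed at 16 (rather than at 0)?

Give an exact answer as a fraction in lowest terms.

Biased walk: p = 1/9, q = 8/9, r = q/p = 8
Gambler's ruin: P(hit 16 before 0 | start at 3) = (1 - r^a)/(1 - r^N)
r^3 = 512; r^16 = 281474976710656
P = (1 - 512) / (1 - 281474976710656) = -511 / -281474976710655 = 73/40210710958665

Answer: 73/40210710958665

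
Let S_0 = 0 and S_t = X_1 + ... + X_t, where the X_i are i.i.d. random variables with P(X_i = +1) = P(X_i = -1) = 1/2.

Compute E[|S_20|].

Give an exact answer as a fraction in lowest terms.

S_20 takes values m ≡ 0 (mod 2) with |m| ≤ 20; P(S_20=m) = C(20,(20+m)/2)/2^20.
Total paths: 2^20 = 1048576
Distribution: P(S=-20)=1/1048576, P(S=-18)=20/1048576, P(S=-16)=190/1048576, P(S=-14)=1140/1048576, P(S=-12)=4845/1048576, P(S=-10)=15504/1048576, P(S=-8)=38760/1048576, P(S=-6)=77520/1048576, P(S=-4)=125970/1048576, P(S=-2)=167960/1048576, P(S=0)=184756/1048576, P(S=2)=167960/1048576, P(S=4)=125970/1048576, P(S=6)=77520/1048576, P(S=8)=38760/1048576, P(S=10)=15504/1048576, P(S=12)=4845/1048576, P(S=14)=1140/1048576, P(S=16)=190/1048576, P(S=18)=20/1048576, P(S=20)=1/1048576
E[|S_20|] = Σ_m |m|·P(S_20=m) = 3695120/1048576 = 230945/65536

Answer: 230945/65536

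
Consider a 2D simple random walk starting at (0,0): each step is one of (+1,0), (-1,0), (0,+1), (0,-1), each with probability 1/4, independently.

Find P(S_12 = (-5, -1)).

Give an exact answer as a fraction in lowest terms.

Let h be the number of horizontal steps (so 12-h are vertical). To end at (-5,-1) need (h-5)/2 right-steps and ((12-h)-1)/2 up-steps.
Sum over h with 5 ≤ h ≤ 11, h ≡ 1 (mod 2), 12-h ≡ 1 (mod 2):
h=5: C(12,5)·C(5,0)·C(7,3) = 792·1·35 = 27720
h=7: C(12,7)·C(7,1)·C(5,2) = 792·7·10 = 55440
h=9: C(12,9)·C(9,2)·C(3,1) = 220·36·3 = 23760
h=11: C(12,11)·C(11,3)·C(1,0) = 12·165·1 = 1980
Total favorable: 108900
Total paths: 4^12 = 16777216
P = 108900/16777216 = 27225/4194304

Answer: 27225/4194304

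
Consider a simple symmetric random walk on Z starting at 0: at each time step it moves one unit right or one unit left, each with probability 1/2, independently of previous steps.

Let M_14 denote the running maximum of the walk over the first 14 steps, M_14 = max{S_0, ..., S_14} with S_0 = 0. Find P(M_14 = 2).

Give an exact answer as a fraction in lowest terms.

Answer: 3003/16384

Derivation:
Let M_14 = max(S_0,...,S_14). Use the reflection principle: for j ≥ 1, #{paths with M_14 ≥ j} = #{S_14 ≥ j} + #{S_14 ≥ j+1}.
By reflection, #{M_14 ≥ 2} = #{S_14 ≥ 2} + #{S_14 ≥ 3} = 6476 + 3473 = 9949.
#{M_14 ≥ 3} = #{S_14 ≥ 3} + #{S_14 ≥ 4} = 3473 + 3473 = 6946.
#{M_14 = 2} = 9949 - 6946 = 3003.
P(M_14 = 2) = 3003/16384 = 3003/16384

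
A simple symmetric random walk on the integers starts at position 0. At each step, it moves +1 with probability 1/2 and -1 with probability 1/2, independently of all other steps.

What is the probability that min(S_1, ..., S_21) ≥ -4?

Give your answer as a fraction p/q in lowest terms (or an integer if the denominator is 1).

Let f(t,s) = #length-t paths at position s with S_1..S_t all ≥ -4.
f(t,s) = f(t-1,s-1) + f(t-1,s+1) for s ≥ -4; f(t,s) = 0 for s < -4.
t=0: f(0,0)=1
t=1: f(1,-1)=1 f(1,1)=1
t=2: f(2,-2)=1 f(2,0)=2 f(2,2)=1
t=3: f(3,-3)=1 f(3,-1)=3 f(3,1)=3 f(3,3)=1
t=4: f(4,-4)=1 f(4,-2)=4 f(4,0)=6 f(4,2)=4 f(4,4)=1
t=5: f(5,-3)=5 f(5,-1)=10 f(5,1)=10 f(5,3)=5 f(5,5)=1
t=6: f(6,-4)=5 f(6,-2)=15 f(6,0)=20 f(6,2)=15 f(6,4)=6 f(6,6)=1
t=7: f(7,-3)=20 f(7,-1)=35 f(7,1)=35 f(7,3)=21 f(7,5)=7 f(7,7)=1
t=8: f(8,-4)=20 f(8,-2)=55 f(8,0)=70 f(8,2)=56 f(8,4)=28 f(8,6)=8 f(8,8)=1
t=9: f(9,-3)=75 f(9,-1)=125 f(9,1)=126 f(9,3)=84 f(9,5)=36 f(9,7)=9 f(9,9)=1
t=10: f(10,-4)=75 f(10,-2)=200 f(10,0)=251 f(10,2)=210 f(10,4)=120 f(10,6)=45 f(10,8)=10 f(10,10)=1
t=11: f(11,-3)=275 f(11,-1)=451 f(11,1)=461 f(11,3)=330 f(11,5)=165 f(11,7)=55 f(11,9)=11 f(11,11)=1
t=12: f(12,-4)=275 f(12,-2)=726 f(12,0)=912 f(12,2)=791 f(12,4)=495 f(12,6)=220 f(12,8)=66 f(12,10)=12 f(12,12)=1
t=13: f(13,-3)=1001 f(13,-1)=1638 f(13,1)=1703 f(13,3)=1286 f(13,5)=715 f(13,7)=286 f(13,9)=78 f(13,11)=13 f(13,13)=1
t=14: f(14,-4)=1001 f(14,-2)=2639 f(14,0)=3341 f(14,2)=2989 f(14,4)=2001 f(14,6)=1001 f(14,8)=364 f(14,10)=91 f(14,12)=14 f(14,14)=1
t=15: f(15,-3)=3640 f(15,-1)=5980 f(15,1)=6330 f(15,3)=4990 f(15,5)=3002 f(15,7)=1365 f(15,9)=455 f(15,11)=105 f(15,13)=15 f(15,15)=1
t=16: f(16,-4)=3640 f(16,-2)=9620 f(16,0)=12310 f(16,2)=11320 f(16,4)=7992 f(16,6)=4367 f(16,8)=1820 f(16,10)=560 f(16,12)=120 f(16,14)=16 f(16,16)=1
t=17: f(17,-3)=13260 f(17,-1)=21930 f(17,1)=23630 f(17,3)=19312 f(17,5)=12359 f(17,7)=6187 f(17,9)=2380 f(17,11)=680 f(17,13)=136 f(17,15)=17 f(17,17)=1
t=18: f(18,-4)=13260 f(18,-2)=35190 f(18,0)=45560 f(18,2)=42942 f(18,4)=31671 f(18,6)=18546 f(18,8)=8567 f(18,10)=3060 f(18,12)=816 f(18,14)=153 f(18,16)=18 f(18,18)=1
t=19: f(19,-3)=48450 f(19,-1)=80750 f(19,1)=88502 f(19,3)=74613 f(19,5)=50217 f(19,7)=27113 f(19,9)=11627 f(19,11)=3876 f(19,13)=969 f(19,15)=171 f(19,17)=19 f(19,19)=1
t=20: f(20,-4)=48450 f(20,-2)=129200 f(20,0)=169252 f(20,2)=163115 f(20,4)=124830 f(20,6)=77330 f(20,8)=38740 f(20,10)=15503 f(20,12)=4845 f(20,14)=1140 f(20,16)=190 f(20,18)=20 f(20,20)=1
t=21: f(21,-3)=177650 f(21,-1)=298452 f(21,1)=332367 f(21,3)=287945 f(21,5)=202160 f(21,7)=116070 f(21,9)=54243 f(21,11)=20348 f(21,13)=5985 f(21,15)=1330 f(21,17)=210 f(21,19)=21 f(21,21)=1
Σ_s f(21,s) = 1496782
P = 1496782/2097152 = 748391/1048576

Answer: 748391/1048576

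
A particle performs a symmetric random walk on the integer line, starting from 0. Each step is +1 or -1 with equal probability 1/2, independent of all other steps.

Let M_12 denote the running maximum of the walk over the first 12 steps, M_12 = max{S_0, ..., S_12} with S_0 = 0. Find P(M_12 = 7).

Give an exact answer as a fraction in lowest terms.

Let M_12 = max(S_0,...,S_12). Use the reflection principle: for j ≥ 1, #{paths with M_12 ≥ j} = #{S_12 ≥ j} + #{S_12 ≥ j+1}.
By reflection, #{M_12 ≥ 7} = #{S_12 ≥ 7} + #{S_12 ≥ 8} = 79 + 79 = 158.
#{M_12 ≥ 8} = #{S_12 ≥ 8} + #{S_12 ≥ 9} = 79 + 13 = 92.
#{M_12 = 7} = 158 - 92 = 66.
P(M_12 = 7) = 66/4096 = 33/2048

Answer: 33/2048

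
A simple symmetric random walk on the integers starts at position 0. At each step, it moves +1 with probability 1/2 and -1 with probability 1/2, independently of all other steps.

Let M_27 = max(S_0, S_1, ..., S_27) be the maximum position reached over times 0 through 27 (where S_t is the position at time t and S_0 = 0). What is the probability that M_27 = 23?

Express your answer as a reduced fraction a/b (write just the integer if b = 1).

Let M_27 = max(S_0,...,S_27). Use the reflection principle: for j ≥ 1, #{paths with M_27 ≥ j} = #{S_27 ≥ j} + #{S_27 ≥ j+1}.
By reflection, #{M_27 ≥ 23} = #{S_27 ≥ 23} + #{S_27 ≥ 24} = 379 + 28 = 407.
#{M_27 ≥ 24} = #{S_27 ≥ 24} + #{S_27 ≥ 25} = 28 + 28 = 56.
#{M_27 = 23} = 407 - 56 = 351.
P(M_27 = 23) = 351/134217728 = 351/134217728

Answer: 351/134217728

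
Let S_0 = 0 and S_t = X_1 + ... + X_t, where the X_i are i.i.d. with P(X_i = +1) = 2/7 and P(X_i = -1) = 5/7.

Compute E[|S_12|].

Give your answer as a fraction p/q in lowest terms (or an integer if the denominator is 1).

Answer: 10469016036/1977326743

Derivation:
S_12 takes values m ≡ 0 (mod 2) with |m| ≤ 12; P(S_12=m) = C(12,(12+m)/2) · (2/7)^((12+m)/2) · (5/7)^((12-m)/2).
Distribution: P(S=-12)=244140625/13841287201, P(S=-10)=1171875000/13841287201, P(S=-8)=2578125000/13841287201, P(S=-6)=3437500000/13841287201, P(S=-4)=3093750000/13841287201, P(S=-2)=1980000000/13841287201, P(S=0)=132000000/1977326743, P(S=2)=316800000/13841287201, P(S=4)=79200000/13841287201, P(S=6)=14080000/13841287201, P(S=8)=1689600/13841287201, P(S=10)=122880/13841287201, P(S=12)=4096/13841287201
E[|S_12|] = Σ_m |m|·P(S_12=m) = 10469016036/1977326743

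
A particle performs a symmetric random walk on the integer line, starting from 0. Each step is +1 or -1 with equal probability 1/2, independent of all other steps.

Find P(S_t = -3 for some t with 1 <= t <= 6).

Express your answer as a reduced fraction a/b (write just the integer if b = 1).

Answer: 7/32

Derivation:
Count via complement. Let g(t,s) = #length-t paths at position s with S_1..S_t all ≠ -3.
g(t,s) = g(t-1,s-1) + g(t-1,s+1) for s ≠ -3; g(t,-3) = 0.
t=0: g(0,0)=1
t=1: g(1,-1)=1 g(1,1)=1
t=2: g(2,-2)=1 g(2,0)=2 g(2,2)=1
t=3: g(3,-1)=3 g(3,1)=3 g(3,3)=1
t=4: g(4,-2)=3 g(4,0)=6 g(4,2)=4 g(4,4)=1
t=5: g(5,-1)=9 g(5,1)=10 g(5,3)=5 g(5,5)=1
t=6: g(6,-2)=9 g(6,0)=19 g(6,2)=15 g(6,4)=6 g(6,6)=1
Paths never hitting -3: Σ_s g(6,s) = 50
Paths hitting -3: 2^6 - 50 = 14
P = 14/64 = 7/32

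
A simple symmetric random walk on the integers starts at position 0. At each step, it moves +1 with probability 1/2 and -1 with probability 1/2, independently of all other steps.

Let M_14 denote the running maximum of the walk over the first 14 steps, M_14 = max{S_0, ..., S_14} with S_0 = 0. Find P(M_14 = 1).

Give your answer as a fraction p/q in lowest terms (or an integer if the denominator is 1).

Let M_14 = max(S_0,...,S_14). Use the reflection principle: for j ≥ 1, #{paths with M_14 ≥ j} = #{S_14 ≥ j} + #{S_14 ≥ j+1}.
By reflection, #{M_14 ≥ 1} = #{S_14 ≥ 1} + #{S_14 ≥ 2} = 6476 + 6476 = 12952.
#{M_14 ≥ 2} = #{S_14 ≥ 2} + #{S_14 ≥ 3} = 6476 + 3473 = 9949.
#{M_14 = 1} = 12952 - 9949 = 3003.
P(M_14 = 1) = 3003/16384 = 3003/16384

Answer: 3003/16384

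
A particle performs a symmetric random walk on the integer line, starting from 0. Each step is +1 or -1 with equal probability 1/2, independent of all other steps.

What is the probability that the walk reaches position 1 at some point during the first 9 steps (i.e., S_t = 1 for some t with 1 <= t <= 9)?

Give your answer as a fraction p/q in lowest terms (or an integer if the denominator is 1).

Count via complement. Let g(t,s) = #length-t paths at position s with S_1..S_t all ≠ 1.
g(t,s) = g(t-1,s-1) + g(t-1,s+1) for s ≠ 1; g(t,1) = 0.
t=0: g(0,0)=1
t=1: g(1,-1)=1
t=2: g(2,-2)=1 g(2,0)=1
t=3: g(3,-3)=1 g(3,-1)=2
t=4: g(4,-4)=1 g(4,-2)=3 g(4,0)=2
t=5: g(5,-5)=1 g(5,-3)=4 g(5,-1)=5
t=6: g(6,-6)=1 g(6,-4)=5 g(6,-2)=9 g(6,0)=5
t=7: g(7,-7)=1 g(7,-5)=6 g(7,-3)=14 g(7,-1)=14
t=8: g(8,-8)=1 g(8,-6)=7 g(8,-4)=20 g(8,-2)=28 g(8,0)=14
t=9: g(9,-9)=1 g(9,-7)=8 g(9,-5)=27 g(9,-3)=48 g(9,-1)=42
Paths never hitting 1: Σ_s g(9,s) = 126
Paths hitting 1: 2^9 - 126 = 386
P = 386/512 = 193/256

Answer: 193/256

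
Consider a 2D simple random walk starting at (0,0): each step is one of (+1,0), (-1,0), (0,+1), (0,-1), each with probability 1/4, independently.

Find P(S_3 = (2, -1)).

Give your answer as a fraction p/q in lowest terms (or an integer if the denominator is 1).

Answer: 3/64

Derivation:
Let h be the number of horizontal steps (so 3-h are vertical). To end at (2,-1) need (h+2)/2 right-steps and ((3-h)-1)/2 up-steps.
Sum over h with 2 ≤ h ≤ 2, h ≡ 0 (mod 2), 3-h ≡ 1 (mod 2):
h=2: C(3,2)·C(2,2)·C(1,0) = 3·1·1 = 3
Total favorable: 3
Total paths: 4^3 = 64
P = 3/64 = 3/64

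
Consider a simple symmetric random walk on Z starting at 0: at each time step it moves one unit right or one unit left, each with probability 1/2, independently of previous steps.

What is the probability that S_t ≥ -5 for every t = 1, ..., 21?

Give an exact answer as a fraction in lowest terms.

Let f(t,s) = #length-t paths at position s with S_1..S_t all ≥ -5.
f(t,s) = f(t-1,s-1) + f(t-1,s+1) for s ≥ -5; f(t,s) = 0 for s < -5.
t=0: f(0,0)=1
t=1: f(1,-1)=1 f(1,1)=1
t=2: f(2,-2)=1 f(2,0)=2 f(2,2)=1
t=3: f(3,-3)=1 f(3,-1)=3 f(3,1)=3 f(3,3)=1
t=4: f(4,-4)=1 f(4,-2)=4 f(4,0)=6 f(4,2)=4 f(4,4)=1
t=5: f(5,-5)=1 f(5,-3)=5 f(5,-1)=10 f(5,1)=10 f(5,3)=5 f(5,5)=1
t=6: f(6,-4)=6 f(6,-2)=15 f(6,0)=20 f(6,2)=15 f(6,4)=6 f(6,6)=1
t=7: f(7,-5)=6 f(7,-3)=21 f(7,-1)=35 f(7,1)=35 f(7,3)=21 f(7,5)=7 f(7,7)=1
t=8: f(8,-4)=27 f(8,-2)=56 f(8,0)=70 f(8,2)=56 f(8,4)=28 f(8,6)=8 f(8,8)=1
t=9: f(9,-5)=27 f(9,-3)=83 f(9,-1)=126 f(9,1)=126 f(9,3)=84 f(9,5)=36 f(9,7)=9 f(9,9)=1
t=10: f(10,-4)=110 f(10,-2)=209 f(10,0)=252 f(10,2)=210 f(10,4)=120 f(10,6)=45 f(10,8)=10 f(10,10)=1
t=11: f(11,-5)=110 f(11,-3)=319 f(11,-1)=461 f(11,1)=462 f(11,3)=330 f(11,5)=165 f(11,7)=55 f(11,9)=11 f(11,11)=1
t=12: f(12,-4)=429 f(12,-2)=780 f(12,0)=923 f(12,2)=792 f(12,4)=495 f(12,6)=220 f(12,8)=66 f(12,10)=12 f(12,12)=1
t=13: f(13,-5)=429 f(13,-3)=1209 f(13,-1)=1703 f(13,1)=1715 f(13,3)=1287 f(13,5)=715 f(13,7)=286 f(13,9)=78 f(13,11)=13 f(13,13)=1
t=14: f(14,-4)=1638 f(14,-2)=2912 f(14,0)=3418 f(14,2)=3002 f(14,4)=2002 f(14,6)=1001 f(14,8)=364 f(14,10)=91 f(14,12)=14 f(14,14)=1
t=15: f(15,-5)=1638 f(15,-3)=4550 f(15,-1)=6330 f(15,1)=6420 f(15,3)=5004 f(15,5)=3003 f(15,7)=1365 f(15,9)=455 f(15,11)=105 f(15,13)=15 f(15,15)=1
t=16: f(16,-4)=6188 f(16,-2)=10880 f(16,0)=12750 f(16,2)=11424 f(16,4)=8007 f(16,6)=4368 f(16,8)=1820 f(16,10)=560 f(16,12)=120 f(16,14)=16 f(16,16)=1
t=17: f(17,-5)=6188 f(17,-3)=17068 f(17,-1)=23630 f(17,1)=24174 f(17,3)=19431 f(17,5)=12375 f(17,7)=6188 f(17,9)=2380 f(17,11)=680 f(17,13)=136 f(17,15)=17 f(17,17)=1
t=18: f(18,-4)=23256 f(18,-2)=40698 f(18,0)=47804 f(18,2)=43605 f(18,4)=31806 f(18,6)=18563 f(18,8)=8568 f(18,10)=3060 f(18,12)=816 f(18,14)=153 f(18,16)=18 f(18,18)=1
t=19: f(19,-5)=23256 f(19,-3)=63954 f(19,-1)=88502 f(19,1)=91409 f(19,3)=75411 f(19,5)=50369 f(19,7)=27131 f(19,9)=11628 f(19,11)=3876 f(19,13)=969 f(19,15)=171 f(19,17)=19 f(19,19)=1
t=20: f(20,-4)=87210 f(20,-2)=152456 f(20,0)=179911 f(20,2)=166820 f(20,4)=125780 f(20,6)=77500 f(20,8)=38759 f(20,10)=15504 f(20,12)=4845 f(20,14)=1140 f(20,16)=190 f(20,18)=20 f(20,20)=1
t=21: f(21,-5)=87210 f(21,-3)=239666 f(21,-1)=332367 f(21,1)=346731 f(21,3)=292600 f(21,5)=203280 f(21,7)=116259 f(21,9)=54263 f(21,11)=20349 f(21,13)=5985 f(21,15)=1330 f(21,17)=210 f(21,19)=21 f(21,21)=1
Σ_s f(21,s) = 1700272
P = 1700272/2097152 = 106267/131072

Answer: 106267/131072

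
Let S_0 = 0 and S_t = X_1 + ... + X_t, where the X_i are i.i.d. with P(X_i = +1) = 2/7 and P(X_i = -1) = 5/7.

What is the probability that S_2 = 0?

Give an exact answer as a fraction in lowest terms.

Answer: 20/49

Derivation:
To be at 0 after 2 steps: need exactly 1 step of +1 and 1 of -1.
Number of such sequences: C(2,1) = 2
Each has probability (2/7)^1 · (5/7)^1 = 10/49
P = 2 · 10/49 = 20/49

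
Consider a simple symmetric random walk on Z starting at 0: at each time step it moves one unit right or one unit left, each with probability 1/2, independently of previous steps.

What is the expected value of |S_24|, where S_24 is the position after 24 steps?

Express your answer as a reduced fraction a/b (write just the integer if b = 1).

Answer: 2028117/524288

Derivation:
S_24 takes values m ≡ 0 (mod 2) with |m| ≤ 24; P(S_24=m) = C(24,(24+m)/2)/2^24.
Total paths: 2^24 = 16777216
Distribution: P(S=-24)=1/16777216, P(S=-22)=24/16777216, P(S=-20)=276/16777216, P(S=-18)=2024/16777216, P(S=-16)=10626/16777216, P(S=-14)=42504/16777216, P(S=-12)=134596/16777216, P(S=-10)=346104/16777216, P(S=-8)=735471/16777216, P(S=-6)=1307504/16777216, P(S=-4)=1961256/16777216, P(S=-2)=2496144/16777216, P(S=0)=2704156/16777216, P(S=2)=2496144/16777216, P(S=4)=1961256/16777216, P(S=6)=1307504/16777216, P(S=8)=735471/16777216, P(S=10)=346104/16777216, P(S=12)=134596/16777216, P(S=14)=42504/16777216, P(S=16)=10626/16777216, P(S=18)=2024/16777216, P(S=20)=276/16777216, P(S=22)=24/16777216, P(S=24)=1/16777216
E[|S_24|] = Σ_m |m|·P(S_24=m) = 64899744/16777216 = 2028117/524288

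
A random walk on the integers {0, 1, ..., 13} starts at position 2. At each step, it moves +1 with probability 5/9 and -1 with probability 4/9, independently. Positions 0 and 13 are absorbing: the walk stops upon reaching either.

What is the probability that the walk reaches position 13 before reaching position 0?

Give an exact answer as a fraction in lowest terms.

Answer: 439453125/1153594261

Derivation:
Biased walk: p = 5/9, q = 4/9, r = q/p = 4/5
Gambler's ruin: P(hit 13 before 0 | start at 2) = (1 - r^a)/(1 - r^N)
r^2 = 16/25; r^13 = 67108864/1220703125
P = (1 - 16/25) / (1 - 67108864/1220703125) = 9/25 / 1153594261/1220703125 = 439453125/1153594261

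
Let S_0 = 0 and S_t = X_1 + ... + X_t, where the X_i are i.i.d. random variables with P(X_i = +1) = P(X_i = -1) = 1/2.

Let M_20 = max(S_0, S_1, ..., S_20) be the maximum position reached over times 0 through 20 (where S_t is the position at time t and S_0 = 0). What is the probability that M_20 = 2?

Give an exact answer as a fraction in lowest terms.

Answer: 20995/131072

Derivation:
Let M_20 = max(S_0,...,S_20). Use the reflection principle: for j ≥ 1, #{paths with M_20 ≥ j} = #{S_20 ≥ j} + #{S_20 ≥ j+1}.
By reflection, #{M_20 ≥ 2} = #{S_20 ≥ 2} + #{S_20 ≥ 3} = 431910 + 263950 = 695860.
#{M_20 ≥ 3} = #{S_20 ≥ 3} + #{S_20 ≥ 4} = 263950 + 263950 = 527900.
#{M_20 = 2} = 695860 - 527900 = 167960.
P(M_20 = 2) = 167960/1048576 = 20995/131072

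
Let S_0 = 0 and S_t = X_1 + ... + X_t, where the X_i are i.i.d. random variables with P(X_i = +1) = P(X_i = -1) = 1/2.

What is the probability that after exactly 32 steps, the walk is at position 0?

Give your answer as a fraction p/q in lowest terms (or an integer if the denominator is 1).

Answer: 300540195/2147483648

Derivation:
To return to 0 after 32 steps: need exactly 16 steps of +1 and 16 of -1.
Favorable paths: C(32,16) = 601080390
Total paths: 2^32 = 4294967296
P = 601080390/4294967296 = 300540195/2147483648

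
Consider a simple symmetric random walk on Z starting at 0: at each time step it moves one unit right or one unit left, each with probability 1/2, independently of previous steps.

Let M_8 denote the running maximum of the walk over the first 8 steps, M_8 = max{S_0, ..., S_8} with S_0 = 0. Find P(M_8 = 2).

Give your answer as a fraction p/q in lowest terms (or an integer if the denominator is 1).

Let M_8 = max(S_0,...,S_8). Use the reflection principle: for j ≥ 1, #{paths with M_8 ≥ j} = #{S_8 ≥ j} + #{S_8 ≥ j+1}.
By reflection, #{M_8 ≥ 2} = #{S_8 ≥ 2} + #{S_8 ≥ 3} = 93 + 37 = 130.
#{M_8 ≥ 3} = #{S_8 ≥ 3} + #{S_8 ≥ 4} = 37 + 37 = 74.
#{M_8 = 2} = 130 - 74 = 56.
P(M_8 = 2) = 56/256 = 7/32

Answer: 7/32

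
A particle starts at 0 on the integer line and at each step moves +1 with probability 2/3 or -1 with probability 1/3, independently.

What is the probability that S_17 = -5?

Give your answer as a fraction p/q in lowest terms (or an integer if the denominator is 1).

To reach position -5 after 17 steps: need 6 steps of +1 and 11 steps of -1.
Number of such sequences: C(17,6) = 12376
Each has probability (2/3)^6 · (1/3)^11 = 64/129140163
P = 12376 · 64/129140163 = 792064/129140163

Answer: 792064/129140163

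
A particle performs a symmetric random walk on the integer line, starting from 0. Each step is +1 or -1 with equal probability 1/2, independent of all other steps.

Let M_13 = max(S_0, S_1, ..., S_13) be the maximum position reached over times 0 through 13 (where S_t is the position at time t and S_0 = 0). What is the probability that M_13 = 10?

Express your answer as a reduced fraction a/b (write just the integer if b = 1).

Let M_13 = max(S_0,...,S_13). Use the reflection principle: for j ≥ 1, #{paths with M_13 ≥ j} = #{S_13 ≥ j} + #{S_13 ≥ j+1}.
By reflection, #{M_13 ≥ 10} = #{S_13 ≥ 10} + #{S_13 ≥ 11} = 14 + 14 = 28.
#{M_13 ≥ 11} = #{S_13 ≥ 11} + #{S_13 ≥ 12} = 14 + 1 = 15.
#{M_13 = 10} = 28 - 15 = 13.
P(M_13 = 10) = 13/8192 = 13/8192

Answer: 13/8192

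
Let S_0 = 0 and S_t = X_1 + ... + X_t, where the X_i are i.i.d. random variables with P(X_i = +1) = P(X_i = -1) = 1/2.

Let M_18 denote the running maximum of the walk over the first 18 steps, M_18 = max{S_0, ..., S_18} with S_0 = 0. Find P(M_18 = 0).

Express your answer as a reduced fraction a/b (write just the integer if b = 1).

Let M_18 = max(S_0,...,S_18). Use the reflection principle: for j ≥ 1, #{paths with M_18 ≥ j} = #{S_18 ≥ j} + #{S_18 ≥ j+1}.
P(M_18 ≥ 0) = 1 since S_0 = 0, so #{M_18 ≥ 0} = 262144.
#{M_18 ≥ 1} = #{S_18 ≥ 1} + #{S_18 ≥ 2} = 106762 + 106762 = 213524.
#{M_18 = 0} = 262144 - 213524 = 48620.
P(M_18 = 0) = 48620/262144 = 12155/65536

Answer: 12155/65536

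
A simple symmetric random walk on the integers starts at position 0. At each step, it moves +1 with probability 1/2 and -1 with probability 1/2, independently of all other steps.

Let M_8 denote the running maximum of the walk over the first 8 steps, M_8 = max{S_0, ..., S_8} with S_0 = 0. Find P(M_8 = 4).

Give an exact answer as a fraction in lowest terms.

Answer: 7/64

Derivation:
Let M_8 = max(S_0,...,S_8). Use the reflection principle: for j ≥ 1, #{paths with M_8 ≥ j} = #{S_8 ≥ j} + #{S_8 ≥ j+1}.
By reflection, #{M_8 ≥ 4} = #{S_8 ≥ 4} + #{S_8 ≥ 5} = 37 + 9 = 46.
#{M_8 ≥ 5} = #{S_8 ≥ 5} + #{S_8 ≥ 6} = 9 + 9 = 18.
#{M_8 = 4} = 46 - 18 = 28.
P(M_8 = 4) = 28/256 = 7/64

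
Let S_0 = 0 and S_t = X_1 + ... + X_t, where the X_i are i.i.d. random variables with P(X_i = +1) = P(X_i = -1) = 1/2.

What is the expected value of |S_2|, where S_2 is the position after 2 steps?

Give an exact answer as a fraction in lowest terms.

S_2 takes values m ≡ 0 (mod 2) with |m| ≤ 2; P(S_2=m) = C(2,(2+m)/2)/2^2.
Total paths: 2^2 = 4
Distribution: P(S=-2)=1/4, P(S=0)=2/4, P(S=2)=1/4
E[|S_2|] = Σ_m |m|·P(S_2=m) = 4/4 = 1

Answer: 1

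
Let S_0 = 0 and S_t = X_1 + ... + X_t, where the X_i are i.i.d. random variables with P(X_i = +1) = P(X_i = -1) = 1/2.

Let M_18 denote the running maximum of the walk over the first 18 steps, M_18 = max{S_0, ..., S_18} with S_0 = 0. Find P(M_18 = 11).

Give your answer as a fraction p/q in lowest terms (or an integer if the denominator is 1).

Answer: 51/16384

Derivation:
Let M_18 = max(S_0,...,S_18). Use the reflection principle: for j ≥ 1, #{paths with M_18 ≥ j} = #{S_18 ≥ j} + #{S_18 ≥ j+1}.
By reflection, #{M_18 ≥ 11} = #{S_18 ≥ 11} + #{S_18 ≥ 12} = 988 + 988 = 1976.
#{M_18 ≥ 12} = #{S_18 ≥ 12} + #{S_18 ≥ 13} = 988 + 172 = 1160.
#{M_18 = 11} = 1976 - 1160 = 816.
P(M_18 = 11) = 816/262144 = 51/16384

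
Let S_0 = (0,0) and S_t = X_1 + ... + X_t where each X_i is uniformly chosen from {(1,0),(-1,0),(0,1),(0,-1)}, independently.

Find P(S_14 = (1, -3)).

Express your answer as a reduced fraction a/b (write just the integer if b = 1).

Let h be the number of horizontal steps (so 14-h are vertical). To end at (1,-3) need (h+1)/2 right-steps and ((14-h)-3)/2 up-steps.
Sum over h with 1 ≤ h ≤ 11, h ≡ 1 (mod 2), 14-h ≡ 1 (mod 2):
h=1: C(14,1)·C(1,1)·C(13,5) = 14·1·1287 = 18018
h=3: C(14,3)·C(3,2)·C(11,4) = 364·3·330 = 360360
h=5: C(14,5)·C(5,3)·C(9,3) = 2002·10·84 = 1681680
h=7: C(14,7)·C(7,4)·C(7,2) = 3432·35·21 = 2522520
h=9: C(14,9)·C(9,5)·C(5,1) = 2002·126·5 = 1261260
h=11: C(14,11)·C(11,6)·C(3,0) = 364·462·1 = 168168
Total favorable: 6012006
Total paths: 4^14 = 268435456
P = 6012006/268435456 = 3006003/134217728

Answer: 3006003/134217728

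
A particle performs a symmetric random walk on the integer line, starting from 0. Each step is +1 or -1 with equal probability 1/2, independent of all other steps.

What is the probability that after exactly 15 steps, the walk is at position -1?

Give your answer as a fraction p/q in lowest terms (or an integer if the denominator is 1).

Answer: 6435/32768

Derivation:
To reach position -1 after 15 steps: need 7 steps of +1 and 8 of -1.
Favorable paths: C(15,7) = 6435
Total paths: 2^15 = 32768
P = 6435/32768 = 6435/32768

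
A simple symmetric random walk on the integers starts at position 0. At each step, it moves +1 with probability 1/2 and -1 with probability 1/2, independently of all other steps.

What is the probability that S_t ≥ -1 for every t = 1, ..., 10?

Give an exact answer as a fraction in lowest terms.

Answer: 231/512

Derivation:
Let f(t,s) = #length-t paths at position s with S_1..S_t all ≥ -1.
f(t,s) = f(t-1,s-1) + f(t-1,s+1) for s ≥ -1; f(t,s) = 0 for s < -1.
t=0: f(0,0)=1
t=1: f(1,-1)=1 f(1,1)=1
t=2: f(2,0)=2 f(2,2)=1
t=3: f(3,-1)=2 f(3,1)=3 f(3,3)=1
t=4: f(4,0)=5 f(4,2)=4 f(4,4)=1
t=5: f(5,-1)=5 f(5,1)=9 f(5,3)=5 f(5,5)=1
t=6: f(6,0)=14 f(6,2)=14 f(6,4)=6 f(6,6)=1
t=7: f(7,-1)=14 f(7,1)=28 f(7,3)=20 f(7,5)=7 f(7,7)=1
t=8: f(8,0)=42 f(8,2)=48 f(8,4)=27 f(8,6)=8 f(8,8)=1
t=9: f(9,-1)=42 f(9,1)=90 f(9,3)=75 f(9,5)=35 f(9,7)=9 f(9,9)=1
t=10: f(10,0)=132 f(10,2)=165 f(10,4)=110 f(10,6)=44 f(10,8)=10 f(10,10)=1
Σ_s f(10,s) = 462
P = 462/1024 = 231/512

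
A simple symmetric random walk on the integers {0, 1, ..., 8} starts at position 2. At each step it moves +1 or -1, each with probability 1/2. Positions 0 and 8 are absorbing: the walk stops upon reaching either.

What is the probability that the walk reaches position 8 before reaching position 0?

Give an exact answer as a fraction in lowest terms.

Symmetric walk (p = 1/2): the harmonic-function argument gives P(hit 8 before 0 | start at 2) = a/N.
P = 2/8 = 1/4

Answer: 1/4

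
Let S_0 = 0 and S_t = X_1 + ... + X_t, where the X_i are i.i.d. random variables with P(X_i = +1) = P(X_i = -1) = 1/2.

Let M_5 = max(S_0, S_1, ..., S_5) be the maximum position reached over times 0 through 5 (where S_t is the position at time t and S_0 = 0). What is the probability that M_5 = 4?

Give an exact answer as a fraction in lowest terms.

Answer: 1/32

Derivation:
Let M_5 = max(S_0,...,S_5). Use the reflection principle: for j ≥ 1, #{paths with M_5 ≥ j} = #{S_5 ≥ j} + #{S_5 ≥ j+1}.
By reflection, #{M_5 ≥ 4} = #{S_5 ≥ 4} + #{S_5 ≥ 5} = 1 + 1 = 2.
#{M_5 ≥ 5} = #{S_5 ≥ 5} + #{S_5 ≥ 6} = 1 + 0 = 1.
#{M_5 = 4} = 2 - 1 = 1.
P(M_5 = 4) = 1/32 = 1/32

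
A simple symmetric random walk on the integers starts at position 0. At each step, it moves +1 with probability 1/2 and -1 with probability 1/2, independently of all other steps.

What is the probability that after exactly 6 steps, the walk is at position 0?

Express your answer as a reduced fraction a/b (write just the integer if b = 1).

To return to 0 after 6 steps: need exactly 3 steps of +1 and 3 of -1.
Favorable paths: C(6,3) = 20
Total paths: 2^6 = 64
P = 20/64 = 5/16

Answer: 5/16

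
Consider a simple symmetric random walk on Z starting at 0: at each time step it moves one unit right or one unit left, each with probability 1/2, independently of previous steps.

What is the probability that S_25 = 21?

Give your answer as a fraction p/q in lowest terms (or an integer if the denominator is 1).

Answer: 75/8388608

Derivation:
To reach position 21 after 25 steps: need 23 steps of +1 and 2 of -1.
Favorable paths: C(25,23) = 300
Total paths: 2^25 = 33554432
P = 300/33554432 = 75/8388608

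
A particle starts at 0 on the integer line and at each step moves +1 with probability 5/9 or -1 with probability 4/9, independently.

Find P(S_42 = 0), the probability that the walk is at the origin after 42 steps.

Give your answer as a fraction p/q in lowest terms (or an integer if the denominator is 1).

Answer: 376269525965864960000000000000000000000/3990838394187339929534246675572349035227

Derivation:
To be at 0 after 42 steps: need exactly 21 steps of +1 and 21 of -1.
Number of such sequences: C(42,21) = 538257874440
Each has probability (5/9)^21 · (4/9)^21 = 2097152000000000000000000000/11972515182562019788602740026717047105681
P = 538257874440 · 2097152000000000000000000000/11972515182562019788602740026717047105681 = 376269525965864960000000000000000000000/3990838394187339929534246675572349035227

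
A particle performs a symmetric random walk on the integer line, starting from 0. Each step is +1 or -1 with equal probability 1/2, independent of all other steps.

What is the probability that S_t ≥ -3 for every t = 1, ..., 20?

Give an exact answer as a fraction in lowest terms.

Answer: 323323/524288

Derivation:
Let f(t,s) = #length-t paths at position s with S_1..S_t all ≥ -3.
f(t,s) = f(t-1,s-1) + f(t-1,s+1) for s ≥ -3; f(t,s) = 0 for s < -3.
t=0: f(0,0)=1
t=1: f(1,-1)=1 f(1,1)=1
t=2: f(2,-2)=1 f(2,0)=2 f(2,2)=1
t=3: f(3,-3)=1 f(3,-1)=3 f(3,1)=3 f(3,3)=1
t=4: f(4,-2)=4 f(4,0)=6 f(4,2)=4 f(4,4)=1
t=5: f(5,-3)=4 f(5,-1)=10 f(5,1)=10 f(5,3)=5 f(5,5)=1
t=6: f(6,-2)=14 f(6,0)=20 f(6,2)=15 f(6,4)=6 f(6,6)=1
t=7: f(7,-3)=14 f(7,-1)=34 f(7,1)=35 f(7,3)=21 f(7,5)=7 f(7,7)=1
t=8: f(8,-2)=48 f(8,0)=69 f(8,2)=56 f(8,4)=28 f(8,6)=8 f(8,8)=1
t=9: f(9,-3)=48 f(9,-1)=117 f(9,1)=125 f(9,3)=84 f(9,5)=36 f(9,7)=9 f(9,9)=1
t=10: f(10,-2)=165 f(10,0)=242 f(10,2)=209 f(10,4)=120 f(10,6)=45 f(10,8)=10 f(10,10)=1
t=11: f(11,-3)=165 f(11,-1)=407 f(11,1)=451 f(11,3)=329 f(11,5)=165 f(11,7)=55 f(11,9)=11 f(11,11)=1
t=12: f(12,-2)=572 f(12,0)=858 f(12,2)=780 f(12,4)=494 f(12,6)=220 f(12,8)=66 f(12,10)=12 f(12,12)=1
t=13: f(13,-3)=572 f(13,-1)=1430 f(13,1)=1638 f(13,3)=1274 f(13,5)=714 f(13,7)=286 f(13,9)=78 f(13,11)=13 f(13,13)=1
t=14: f(14,-2)=2002 f(14,0)=3068 f(14,2)=2912 f(14,4)=1988 f(14,6)=1000 f(14,8)=364 f(14,10)=91 f(14,12)=14 f(14,14)=1
t=15: f(15,-3)=2002 f(15,-1)=5070 f(15,1)=5980 f(15,3)=4900 f(15,5)=2988 f(15,7)=1364 f(15,9)=455 f(15,11)=105 f(15,13)=15 f(15,15)=1
t=16: f(16,-2)=7072 f(16,0)=11050 f(16,2)=10880 f(16,4)=7888 f(16,6)=4352 f(16,8)=1819 f(16,10)=560 f(16,12)=120 f(16,14)=16 f(16,16)=1
t=17: f(17,-3)=7072 f(17,-1)=18122 f(17,1)=21930 f(17,3)=18768 f(17,5)=12240 f(17,7)=6171 f(17,9)=2379 f(17,11)=680 f(17,13)=136 f(17,15)=17 f(17,17)=1
t=18: f(18,-2)=25194 f(18,0)=40052 f(18,2)=40698 f(18,4)=31008 f(18,6)=18411 f(18,8)=8550 f(18,10)=3059 f(18,12)=816 f(18,14)=153 f(18,16)=18 f(18,18)=1
t=19: f(19,-3)=25194 f(19,-1)=65246 f(19,1)=80750 f(19,3)=71706 f(19,5)=49419 f(19,7)=26961 f(19,9)=11609 f(19,11)=3875 f(19,13)=969 f(19,15)=171 f(19,17)=19 f(19,19)=1
t=20: f(20,-2)=90440 f(20,0)=145996 f(20,2)=152456 f(20,4)=121125 f(20,6)=76380 f(20,8)=38570 f(20,10)=15484 f(20,12)=4844 f(20,14)=1140 f(20,16)=190 f(20,18)=20 f(20,20)=1
Σ_s f(20,s) = 646646
P = 646646/1048576 = 323323/524288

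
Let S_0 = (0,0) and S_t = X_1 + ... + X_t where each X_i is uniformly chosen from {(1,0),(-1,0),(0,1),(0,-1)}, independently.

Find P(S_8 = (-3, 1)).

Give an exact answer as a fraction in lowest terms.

Answer: 49/2048

Derivation:
Let h be the number of horizontal steps (so 8-h are vertical). To end at (-3,1) need (h-3)/2 right-steps and ((8-h)+1)/2 up-steps.
Sum over h with 3 ≤ h ≤ 7, h ≡ 1 (mod 2), 8-h ≡ 1 (mod 2):
h=3: C(8,3)·C(3,0)·C(5,3) = 56·1·10 = 560
h=5: C(8,5)·C(5,1)·C(3,2) = 56·5·3 = 840
h=7: C(8,7)·C(7,2)·C(1,1) = 8·21·1 = 168
Total favorable: 1568
Total paths: 4^8 = 65536
P = 1568/65536 = 49/2048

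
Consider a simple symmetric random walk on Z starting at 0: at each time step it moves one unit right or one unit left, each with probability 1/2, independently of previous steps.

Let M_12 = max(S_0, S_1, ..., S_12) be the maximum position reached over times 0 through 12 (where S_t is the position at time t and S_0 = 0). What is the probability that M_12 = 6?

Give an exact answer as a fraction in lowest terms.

Answer: 55/1024

Derivation:
Let M_12 = max(S_0,...,S_12). Use the reflection principle: for j ≥ 1, #{paths with M_12 ≥ j} = #{S_12 ≥ j} + #{S_12 ≥ j+1}.
By reflection, #{M_12 ≥ 6} = #{S_12 ≥ 6} + #{S_12 ≥ 7} = 299 + 79 = 378.
#{M_12 ≥ 7} = #{S_12 ≥ 7} + #{S_12 ≥ 8} = 79 + 79 = 158.
#{M_12 = 6} = 378 - 158 = 220.
P(M_12 = 6) = 220/4096 = 55/1024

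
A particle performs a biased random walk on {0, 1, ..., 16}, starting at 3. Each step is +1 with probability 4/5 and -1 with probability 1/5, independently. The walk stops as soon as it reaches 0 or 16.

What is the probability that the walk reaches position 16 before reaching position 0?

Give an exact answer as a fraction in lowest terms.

Answer: 1409286144/1431655765

Derivation:
Biased walk: p = 4/5, q = 1/5, r = q/p = 1/4
Gambler's ruin: P(hit 16 before 0 | start at 3) = (1 - r^a)/(1 - r^N)
r^3 = 1/64; r^16 = 1/4294967296
P = (1 - 1/64) / (1 - 1/4294967296) = 63/64 / 4294967295/4294967296 = 1409286144/1431655765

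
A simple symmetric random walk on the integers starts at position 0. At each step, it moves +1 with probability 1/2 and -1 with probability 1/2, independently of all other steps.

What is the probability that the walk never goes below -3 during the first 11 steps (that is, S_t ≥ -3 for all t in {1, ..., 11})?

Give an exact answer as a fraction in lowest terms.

Let f(t,s) = #length-t paths at position s with S_1..S_t all ≥ -3.
f(t,s) = f(t-1,s-1) + f(t-1,s+1) for s ≥ -3; f(t,s) = 0 for s < -3.
t=0: f(0,0)=1
t=1: f(1,-1)=1 f(1,1)=1
t=2: f(2,-2)=1 f(2,0)=2 f(2,2)=1
t=3: f(3,-3)=1 f(3,-1)=3 f(3,1)=3 f(3,3)=1
t=4: f(4,-2)=4 f(4,0)=6 f(4,2)=4 f(4,4)=1
t=5: f(5,-3)=4 f(5,-1)=10 f(5,1)=10 f(5,3)=5 f(5,5)=1
t=6: f(6,-2)=14 f(6,0)=20 f(6,2)=15 f(6,4)=6 f(6,6)=1
t=7: f(7,-3)=14 f(7,-1)=34 f(7,1)=35 f(7,3)=21 f(7,5)=7 f(7,7)=1
t=8: f(8,-2)=48 f(8,0)=69 f(8,2)=56 f(8,4)=28 f(8,6)=8 f(8,8)=1
t=9: f(9,-3)=48 f(9,-1)=117 f(9,1)=125 f(9,3)=84 f(9,5)=36 f(9,7)=9 f(9,9)=1
t=10: f(10,-2)=165 f(10,0)=242 f(10,2)=209 f(10,4)=120 f(10,6)=45 f(10,8)=10 f(10,10)=1
t=11: f(11,-3)=165 f(11,-1)=407 f(11,1)=451 f(11,3)=329 f(11,5)=165 f(11,7)=55 f(11,9)=11 f(11,11)=1
Σ_s f(11,s) = 1584
P = 1584/2048 = 99/128

Answer: 99/128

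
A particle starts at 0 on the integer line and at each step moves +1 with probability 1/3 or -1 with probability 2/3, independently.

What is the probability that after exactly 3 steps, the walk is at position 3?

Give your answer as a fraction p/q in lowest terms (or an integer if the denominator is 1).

Answer: 1/27

Derivation:
To reach position 3 after 3 steps: need 3 steps of +1 and 0 steps of -1.
Number of such sequences: C(3,3) = 1
Each has probability (1/3)^3 · (2/3)^0 = 1/27
P = 1 · 1/27 = 1/27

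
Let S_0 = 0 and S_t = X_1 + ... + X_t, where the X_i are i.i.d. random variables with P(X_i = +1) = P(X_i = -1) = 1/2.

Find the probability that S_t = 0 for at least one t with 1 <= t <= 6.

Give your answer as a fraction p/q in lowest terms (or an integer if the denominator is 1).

Count via complement. Let g(t,s) = #length-t paths at position s with S_1..S_t all ≠ 0.
g(t,s) = g(t-1,s-1) + g(t-1,s+1) for s ≠ 0; g(t,0) = 0.
t=0: g(0,0)=1
t=1: g(1,-1)=1 g(1,1)=1
t=2: g(2,-2)=1 g(2,2)=1
t=3: g(3,-3)=1 g(3,-1)=1 g(3,1)=1 g(3,3)=1
t=4: g(4,-4)=1 g(4,-2)=2 g(4,2)=2 g(4,4)=1
t=5: g(5,-5)=1 g(5,-3)=3 g(5,-1)=2 g(5,1)=2 g(5,3)=3 g(5,5)=1
t=6: g(6,-6)=1 g(6,-4)=4 g(6,-2)=5 g(6,2)=5 g(6,4)=4 g(6,6)=1
Paths never hitting 0: Σ_s g(6,s) = 20
Paths hitting 0: 2^6 - 20 = 44
P = 44/64 = 11/16

Answer: 11/16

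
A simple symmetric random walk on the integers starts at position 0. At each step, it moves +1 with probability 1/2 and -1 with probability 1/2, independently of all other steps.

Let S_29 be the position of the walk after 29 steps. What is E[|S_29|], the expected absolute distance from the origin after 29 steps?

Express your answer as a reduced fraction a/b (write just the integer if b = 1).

Answer: 145422675/33554432

Derivation:
S_29 takes values m ≡ 1 (mod 2) with |m| ≤ 29; P(S_29=m) = C(29,(29+m)/2)/2^29.
Total paths: 2^29 = 536870912
Distribution: P(S=-29)=1/536870912, P(S=-27)=29/536870912, P(S=-25)=406/536870912, P(S=-23)=3654/536870912, P(S=-21)=23751/536870912, P(S=-19)=118755/536870912, P(S=-17)=475020/536870912, P(S=-15)=1560780/536870912, P(S=-13)=4292145/536870912, P(S=-11)=10015005/536870912, P(S=-9)=20030010/536870912, P(S=-7)=34597290/536870912, P(S=-5)=51895935/536870912, P(S=-3)=67863915/536870912, P(S=-1)=77558760/536870912, P(S=1)=77558760/536870912, P(S=3)=67863915/536870912, P(S=5)=51895935/536870912, P(S=7)=34597290/536870912, P(S=9)=20030010/536870912, P(S=11)=10015005/536870912, P(S=13)=4292145/536870912, P(S=15)=1560780/536870912, P(S=17)=475020/536870912, P(S=19)=118755/536870912, P(S=21)=23751/536870912, P(S=23)=3654/536870912, P(S=25)=406/536870912, P(S=27)=29/536870912, P(S=29)=1/536870912
E[|S_29|] = Σ_m |m|·P(S_29=m) = 2326762800/536870912 = 145422675/33554432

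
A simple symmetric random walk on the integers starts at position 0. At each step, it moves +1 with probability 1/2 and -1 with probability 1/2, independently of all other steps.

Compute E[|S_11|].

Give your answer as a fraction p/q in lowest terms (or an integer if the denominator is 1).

S_11 takes values m ≡ 1 (mod 2) with |m| ≤ 11; P(S_11=m) = C(11,(11+m)/2)/2^11.
Total paths: 2^11 = 2048
Distribution: P(S=-11)=1/2048, P(S=-9)=11/2048, P(S=-7)=55/2048, P(S=-5)=165/2048, P(S=-3)=330/2048, P(S=-1)=462/2048, P(S=1)=462/2048, P(S=3)=330/2048, P(S=5)=165/2048, P(S=7)=55/2048, P(S=9)=11/2048, P(S=11)=1/2048
E[|S_11|] = Σ_m |m|·P(S_11=m) = 5544/2048 = 693/256

Answer: 693/256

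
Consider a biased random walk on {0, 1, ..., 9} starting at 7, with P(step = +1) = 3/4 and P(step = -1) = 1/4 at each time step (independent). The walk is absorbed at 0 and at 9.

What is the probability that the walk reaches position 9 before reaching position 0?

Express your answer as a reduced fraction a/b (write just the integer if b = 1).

Biased walk: p = 3/4, q = 1/4, r = q/p = 1/3
Gambler's ruin: P(hit 9 before 0 | start at 7) = (1 - r^a)/(1 - r^N)
r^7 = 1/2187; r^9 = 1/19683
P = (1 - 1/2187) / (1 - 1/19683) = 2186/2187 / 19682/19683 = 9837/9841

Answer: 9837/9841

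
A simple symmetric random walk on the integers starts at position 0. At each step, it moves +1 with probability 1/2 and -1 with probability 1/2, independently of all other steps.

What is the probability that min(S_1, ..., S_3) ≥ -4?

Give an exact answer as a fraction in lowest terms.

Answer: 1

Derivation:
Let f(t,s) = #length-t paths at position s with S_1..S_t all ≥ -4.
f(t,s) = f(t-1,s-1) + f(t-1,s+1) for s ≥ -4; f(t,s) = 0 for s < -4.
t=0: f(0,0)=1
t=1: f(1,-1)=1 f(1,1)=1
t=2: f(2,-2)=1 f(2,0)=2 f(2,2)=1
t=3: f(3,-3)=1 f(3,-1)=3 f(3,1)=3 f(3,3)=1
Σ_s f(3,s) = 8
P = 8/8 = 1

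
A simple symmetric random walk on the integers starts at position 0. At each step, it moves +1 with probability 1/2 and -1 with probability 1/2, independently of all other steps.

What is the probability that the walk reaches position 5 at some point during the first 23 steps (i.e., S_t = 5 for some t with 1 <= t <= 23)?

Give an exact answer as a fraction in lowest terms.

Count via complement. Let g(t,s) = #length-t paths at position s with S_1..S_t all ≠ 5.
g(t,s) = g(t-1,s-1) + g(t-1,s+1) for s ≠ 5; g(t,5) = 0.
t=0: g(0,0)=1
t=1: g(1,-1)=1 g(1,1)=1
t=2: g(2,-2)=1 g(2,0)=2 g(2,2)=1
t=3: g(3,-3)=1 g(3,-1)=3 g(3,1)=3 g(3,3)=1
t=4: g(4,-4)=1 g(4,-2)=4 g(4,0)=6 g(4,2)=4 g(4,4)=1
t=5: g(5,-5)=1 g(5,-3)=5 g(5,-1)=10 g(5,1)=10 g(5,3)=5
t=6: g(6,-6)=1 g(6,-4)=6 g(6,-2)=15 g(6,0)=20 g(6,2)=15 g(6,4)=5
t=7: g(7,-7)=1 g(7,-5)=7 g(7,-3)=21 g(7,-1)=35 g(7,1)=35 g(7,3)=20
t=8: g(8,-8)=1 g(8,-6)=8 g(8,-4)=28 g(8,-2)=56 g(8,0)=70 g(8,2)=55 g(8,4)=20
t=9: g(9,-9)=1 g(9,-7)=9 g(9,-5)=36 g(9,-3)=84 g(9,-1)=126 g(9,1)=125 g(9,3)=75
t=10: g(10,-10)=1 g(10,-8)=10 g(10,-6)=45 g(10,-4)=120 g(10,-2)=210 g(10,0)=251 g(10,2)=200 g(10,4)=75
t=11: g(11,-11)=1 g(11,-9)=11 g(11,-7)=55 g(11,-5)=165 g(11,-3)=330 g(11,-1)=461 g(11,1)=451 g(11,3)=275
t=12: g(12,-12)=1 g(12,-10)=12 g(12,-8)=66 g(12,-6)=220 g(12,-4)=495 g(12,-2)=791 g(12,0)=912 g(12,2)=726 g(12,4)=275
t=13: g(13,-13)=1 g(13,-11)=13 g(13,-9)=78 g(13,-7)=286 g(13,-5)=715 g(13,-3)=1286 g(13,-1)=1703 g(13,1)=1638 g(13,3)=1001
t=14: g(14,-14)=1 g(14,-12)=14 g(14,-10)=91 g(14,-8)=364 g(14,-6)=1001 g(14,-4)=2001 g(14,-2)=2989 g(14,0)=3341 g(14,2)=2639 g(14,4)=1001
t=15: g(15,-15)=1 g(15,-13)=15 g(15,-11)=105 g(15,-9)=455 g(15,-7)=1365 g(15,-5)=3002 g(15,-3)=4990 g(15,-1)=6330 g(15,1)=5980 g(15,3)=3640
t=16: g(16,-16)=1 g(16,-14)=16 g(16,-12)=120 g(16,-10)=560 g(16,-8)=1820 g(16,-6)=4367 g(16,-4)=7992 g(16,-2)=11320 g(16,0)=12310 g(16,2)=9620 g(16,4)=3640
t=17: g(17,-17)=1 g(17,-15)=17 g(17,-13)=136 g(17,-11)=680 g(17,-9)=2380 g(17,-7)=6187 g(17,-5)=12359 g(17,-3)=19312 g(17,-1)=23630 g(17,1)=21930 g(17,3)=13260
t=18: g(18,-18)=1 g(18,-16)=18 g(18,-14)=153 g(18,-12)=816 g(18,-10)=3060 g(18,-8)=8567 g(18,-6)=18546 g(18,-4)=31671 g(18,-2)=42942 g(18,0)=45560 g(18,2)=35190 g(18,4)=13260
t=19: g(19,-19)=1 g(19,-17)=19 g(19,-15)=171 g(19,-13)=969 g(19,-11)=3876 g(19,-9)=11627 g(19,-7)=27113 g(19,-5)=50217 g(19,-3)=74613 g(19,-1)=88502 g(19,1)=80750 g(19,3)=48450
t=20: g(20,-20)=1 g(20,-18)=20 g(20,-16)=190 g(20,-14)=1140 g(20,-12)=4845 g(20,-10)=15503 g(20,-8)=38740 g(20,-6)=77330 g(20,-4)=124830 g(20,-2)=163115 g(20,0)=169252 g(20,2)=129200 g(20,4)=48450
t=21: g(21,-21)=1 g(21,-19)=21 g(21,-17)=210 g(21,-15)=1330 g(21,-13)=5985 g(21,-11)=20348 g(21,-9)=54243 g(21,-7)=116070 g(21,-5)=202160 g(21,-3)=287945 g(21,-1)=332367 g(21,1)=298452 g(21,3)=177650
t=22: g(22,-22)=1 g(22,-20)=22 g(22,-18)=231 g(22,-16)=1540 g(22,-14)=7315 g(22,-12)=26333 g(22,-10)=74591 g(22,-8)=170313 g(22,-6)=318230 g(22,-4)=490105 g(22,-2)=620312 g(22,0)=630819 g(22,2)=476102 g(22,4)=177650
t=23: g(23,-23)=1 g(23,-21)=23 g(23,-19)=253 g(23,-17)=1771 g(23,-15)=8855 g(23,-13)=33648 g(23,-11)=100924 g(23,-9)=244904 g(23,-7)=488543 g(23,-5)=808335 g(23,-3)=1110417 g(23,-1)=1251131 g(23,1)=1106921 g(23,3)=653752
Paths never hitting 5: Σ_s g(23,s) = 5809478
Paths hitting 5: 2^23 - 5809478 = 2579130
P = 2579130/8388608 = 1289565/4194304

Answer: 1289565/4194304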